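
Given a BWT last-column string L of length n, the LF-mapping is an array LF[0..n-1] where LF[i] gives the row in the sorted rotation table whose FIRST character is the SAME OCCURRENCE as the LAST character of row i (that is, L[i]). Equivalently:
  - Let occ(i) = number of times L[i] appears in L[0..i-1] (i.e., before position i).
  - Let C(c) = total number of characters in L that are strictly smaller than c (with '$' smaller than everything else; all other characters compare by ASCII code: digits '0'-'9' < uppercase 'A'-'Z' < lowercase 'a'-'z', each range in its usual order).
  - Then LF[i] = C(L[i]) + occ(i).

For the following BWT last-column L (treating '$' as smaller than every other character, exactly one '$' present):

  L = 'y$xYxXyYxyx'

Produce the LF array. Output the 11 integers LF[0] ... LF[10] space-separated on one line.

Answer: 8 0 4 2 5 1 9 3 6 10 7

Derivation:
Char counts: '$':1, 'X':1, 'Y':2, 'x':4, 'y':3
C (first-col start): C('$')=0, C('X')=1, C('Y')=2, C('x')=4, C('y')=8
L[0]='y': occ=0, LF[0]=C('y')+0=8+0=8
L[1]='$': occ=0, LF[1]=C('$')+0=0+0=0
L[2]='x': occ=0, LF[2]=C('x')+0=4+0=4
L[3]='Y': occ=0, LF[3]=C('Y')+0=2+0=2
L[4]='x': occ=1, LF[4]=C('x')+1=4+1=5
L[5]='X': occ=0, LF[5]=C('X')+0=1+0=1
L[6]='y': occ=1, LF[6]=C('y')+1=8+1=9
L[7]='Y': occ=1, LF[7]=C('Y')+1=2+1=3
L[8]='x': occ=2, LF[8]=C('x')+2=4+2=6
L[9]='y': occ=2, LF[9]=C('y')+2=8+2=10
L[10]='x': occ=3, LF[10]=C('x')+3=4+3=7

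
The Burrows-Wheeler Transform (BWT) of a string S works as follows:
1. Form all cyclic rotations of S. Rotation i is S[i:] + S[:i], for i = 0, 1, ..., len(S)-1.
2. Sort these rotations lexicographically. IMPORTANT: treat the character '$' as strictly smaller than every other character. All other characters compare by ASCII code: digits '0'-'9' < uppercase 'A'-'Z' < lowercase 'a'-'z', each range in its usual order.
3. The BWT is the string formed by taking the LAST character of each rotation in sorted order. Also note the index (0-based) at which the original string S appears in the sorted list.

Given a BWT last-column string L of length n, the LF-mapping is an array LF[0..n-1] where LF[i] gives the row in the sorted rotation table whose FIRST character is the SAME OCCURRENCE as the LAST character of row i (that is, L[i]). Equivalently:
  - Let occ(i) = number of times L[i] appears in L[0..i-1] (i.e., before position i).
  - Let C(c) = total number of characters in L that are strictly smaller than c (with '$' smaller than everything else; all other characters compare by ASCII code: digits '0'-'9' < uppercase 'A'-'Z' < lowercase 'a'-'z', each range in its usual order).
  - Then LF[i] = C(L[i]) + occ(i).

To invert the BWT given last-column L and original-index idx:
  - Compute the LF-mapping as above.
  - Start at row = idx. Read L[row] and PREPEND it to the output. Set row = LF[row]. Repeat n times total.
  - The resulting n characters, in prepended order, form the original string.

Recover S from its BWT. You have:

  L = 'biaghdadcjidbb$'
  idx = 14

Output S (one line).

LF mapping: 3 12 1 10 11 7 2 8 6 14 13 9 4 5 0
Walk LF starting at row 14, prepending L[row]:
  step 1: row=14, L[14]='$', prepend. Next row=LF[14]=0
  step 2: row=0, L[0]='b', prepend. Next row=LF[0]=3
  step 3: row=3, L[3]='g', prepend. Next row=LF[3]=10
  step 4: row=10, L[10]='i', prepend. Next row=LF[10]=13
  step 5: row=13, L[13]='b', prepend. Next row=LF[13]=5
  step 6: row=5, L[5]='d', prepend. Next row=LF[5]=7
  step 7: row=7, L[7]='d', prepend. Next row=LF[7]=8
  step 8: row=8, L[8]='c', prepend. Next row=LF[8]=6
  step 9: row=6, L[6]='a', prepend. Next row=LF[6]=2
  step 10: row=2, L[2]='a', prepend. Next row=LF[2]=1
  step 11: row=1, L[1]='i', prepend. Next row=LF[1]=12
  step 12: row=12, L[12]='b', prepend. Next row=LF[12]=4
  step 13: row=4, L[4]='h', prepend. Next row=LF[4]=11
  step 14: row=11, L[11]='d', prepend. Next row=LF[11]=9
  step 15: row=9, L[9]='j', prepend. Next row=LF[9]=14
Reversed output: jdhbiaacddbigb$

Answer: jdhbiaacddbigb$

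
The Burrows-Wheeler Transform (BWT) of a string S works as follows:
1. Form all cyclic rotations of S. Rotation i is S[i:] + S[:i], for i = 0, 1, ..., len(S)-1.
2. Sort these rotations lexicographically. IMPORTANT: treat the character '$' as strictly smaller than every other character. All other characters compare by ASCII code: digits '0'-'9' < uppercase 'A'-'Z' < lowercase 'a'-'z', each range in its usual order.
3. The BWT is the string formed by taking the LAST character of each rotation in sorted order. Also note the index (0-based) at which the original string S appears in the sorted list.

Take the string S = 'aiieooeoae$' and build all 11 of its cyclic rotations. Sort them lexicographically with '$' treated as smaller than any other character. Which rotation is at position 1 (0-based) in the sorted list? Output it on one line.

Answer: ae$aiieooeo

Derivation:
All 11 rotations (rotation i = S[i:]+S[:i]):
  rot[0] = aiieooeoae$
  rot[1] = iieooeoae$a
  rot[2] = ieooeoae$ai
  rot[3] = eooeoae$aii
  rot[4] = ooeoae$aiie
  rot[5] = oeoae$aiieo
  rot[6] = eoae$aiieoo
  rot[7] = oae$aiieooe
  rot[8] = ae$aiieooeo
  rot[9] = e$aiieooeoa
  rot[10] = $aiieooeoae
Sorted (with $ < everything):
  sorted[0] = $aiieooeoae
  sorted[1] = ae$aiieooeo
  sorted[2] = aiieooeoae$
  sorted[3] = e$aiieooeoa
  sorted[4] = eoae$aiieoo
  sorted[5] = eooeoae$aii
  sorted[6] = ieooeoae$ai
  sorted[7] = iieooeoae$a
  sorted[8] = oae$aiieooe
  sorted[9] = oeoae$aiieo
  sorted[10] = ooeoae$aiie
sorted[1] = ae$aiieooeo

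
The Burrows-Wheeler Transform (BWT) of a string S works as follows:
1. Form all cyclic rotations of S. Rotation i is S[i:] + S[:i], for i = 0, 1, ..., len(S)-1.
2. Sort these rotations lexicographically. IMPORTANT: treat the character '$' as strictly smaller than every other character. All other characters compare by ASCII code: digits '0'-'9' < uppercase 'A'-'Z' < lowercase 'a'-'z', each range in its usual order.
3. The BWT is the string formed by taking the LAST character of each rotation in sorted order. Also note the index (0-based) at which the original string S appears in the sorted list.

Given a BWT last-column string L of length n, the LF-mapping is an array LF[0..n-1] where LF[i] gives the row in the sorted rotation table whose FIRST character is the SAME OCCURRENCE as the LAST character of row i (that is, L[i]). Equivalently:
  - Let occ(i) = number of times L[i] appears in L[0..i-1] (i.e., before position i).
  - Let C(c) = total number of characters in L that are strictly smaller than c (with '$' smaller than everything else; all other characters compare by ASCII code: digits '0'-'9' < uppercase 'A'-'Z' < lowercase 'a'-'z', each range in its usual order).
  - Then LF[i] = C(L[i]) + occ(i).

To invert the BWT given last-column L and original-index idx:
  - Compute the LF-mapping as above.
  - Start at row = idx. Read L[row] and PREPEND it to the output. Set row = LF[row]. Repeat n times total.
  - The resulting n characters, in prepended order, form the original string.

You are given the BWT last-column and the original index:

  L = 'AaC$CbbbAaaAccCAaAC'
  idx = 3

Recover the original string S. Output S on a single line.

LF mapping: 1 10 6 0 7 14 15 16 2 11 12 3 17 18 8 4 13 5 9
Walk LF starting at row 3, prepending L[row]:
  step 1: row=3, L[3]='$', prepend. Next row=LF[3]=0
  step 2: row=0, L[0]='A', prepend. Next row=LF[0]=1
  step 3: row=1, L[1]='a', prepend. Next row=LF[1]=10
  step 4: row=10, L[10]='a', prepend. Next row=LF[10]=12
  step 5: row=12, L[12]='c', prepend. Next row=LF[12]=17
  step 6: row=17, L[17]='A', prepend. Next row=LF[17]=5
  step 7: row=5, L[5]='b', prepend. Next row=LF[5]=14
  step 8: row=14, L[14]='C', prepend. Next row=LF[14]=8
  step 9: row=8, L[8]='A', prepend. Next row=LF[8]=2
  step 10: row=2, L[2]='C', prepend. Next row=LF[2]=6
  step 11: row=6, L[6]='b', prepend. Next row=LF[6]=15
  step 12: row=15, L[15]='A', prepend. Next row=LF[15]=4
  step 13: row=4, L[4]='C', prepend. Next row=LF[4]=7
  step 14: row=7, L[7]='b', prepend. Next row=LF[7]=16
  step 15: row=16, L[16]='a', prepend. Next row=LF[16]=13
  step 16: row=13, L[13]='c', prepend. Next row=LF[13]=18
  step 17: row=18, L[18]='C', prepend. Next row=LF[18]=9
  step 18: row=9, L[9]='a', prepend. Next row=LF[9]=11
  step 19: row=11, L[11]='A', prepend. Next row=LF[11]=3
Reversed output: AaCcabCAbCACbAcaaA$

Answer: AaCcabCAbCACbAcaaA$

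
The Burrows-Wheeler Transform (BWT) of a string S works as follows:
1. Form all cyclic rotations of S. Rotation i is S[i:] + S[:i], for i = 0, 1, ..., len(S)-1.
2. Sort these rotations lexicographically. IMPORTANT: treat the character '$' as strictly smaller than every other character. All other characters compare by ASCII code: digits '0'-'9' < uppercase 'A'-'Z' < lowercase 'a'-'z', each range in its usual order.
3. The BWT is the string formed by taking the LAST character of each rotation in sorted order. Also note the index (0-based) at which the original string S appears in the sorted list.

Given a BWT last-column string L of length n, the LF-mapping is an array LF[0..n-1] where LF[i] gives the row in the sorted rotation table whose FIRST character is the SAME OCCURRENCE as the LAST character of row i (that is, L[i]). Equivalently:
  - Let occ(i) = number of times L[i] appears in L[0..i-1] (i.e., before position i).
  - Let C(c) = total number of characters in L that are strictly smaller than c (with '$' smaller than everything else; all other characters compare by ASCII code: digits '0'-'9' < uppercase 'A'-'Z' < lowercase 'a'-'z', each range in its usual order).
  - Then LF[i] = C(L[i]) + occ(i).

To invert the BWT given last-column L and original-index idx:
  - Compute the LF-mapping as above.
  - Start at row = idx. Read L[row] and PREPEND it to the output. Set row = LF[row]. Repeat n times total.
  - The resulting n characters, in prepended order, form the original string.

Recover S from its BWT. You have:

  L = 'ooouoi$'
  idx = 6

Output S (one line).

Answer: uoiooo$

Derivation:
LF mapping: 2 3 4 6 5 1 0
Walk LF starting at row 6, prepending L[row]:
  step 1: row=6, L[6]='$', prepend. Next row=LF[6]=0
  step 2: row=0, L[0]='o', prepend. Next row=LF[0]=2
  step 3: row=2, L[2]='o', prepend. Next row=LF[2]=4
  step 4: row=4, L[4]='o', prepend. Next row=LF[4]=5
  step 5: row=5, L[5]='i', prepend. Next row=LF[5]=1
  step 6: row=1, L[1]='o', prepend. Next row=LF[1]=3
  step 7: row=3, L[3]='u', prepend. Next row=LF[3]=6
Reversed output: uoiooo$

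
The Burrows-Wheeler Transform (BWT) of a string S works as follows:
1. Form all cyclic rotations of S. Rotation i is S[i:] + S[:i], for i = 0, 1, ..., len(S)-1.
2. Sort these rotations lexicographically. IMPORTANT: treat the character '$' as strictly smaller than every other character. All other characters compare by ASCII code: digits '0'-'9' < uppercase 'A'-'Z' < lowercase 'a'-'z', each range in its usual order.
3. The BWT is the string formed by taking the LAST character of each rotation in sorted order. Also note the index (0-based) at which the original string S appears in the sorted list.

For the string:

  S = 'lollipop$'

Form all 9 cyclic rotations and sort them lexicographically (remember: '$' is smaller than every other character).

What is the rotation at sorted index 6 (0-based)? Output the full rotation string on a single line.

Answer: op$lollip

Derivation:
All 9 rotations (rotation i = S[i:]+S[:i]):
  rot[0] = lollipop$
  rot[1] = ollipop$l
  rot[2] = llipop$lo
  rot[3] = lipop$lol
  rot[4] = ipop$loll
  rot[5] = pop$lolli
  rot[6] = op$lollip
  rot[7] = p$lollipo
  rot[8] = $lollipop
Sorted (with $ < everything):
  sorted[0] = $lollipop
  sorted[1] = ipop$loll
  sorted[2] = lipop$lol
  sorted[3] = llipop$lo
  sorted[4] = lollipop$
  sorted[5] = ollipop$l
  sorted[6] = op$lollip
  sorted[7] = p$lollipo
  sorted[8] = pop$lolli
sorted[6] = op$lollip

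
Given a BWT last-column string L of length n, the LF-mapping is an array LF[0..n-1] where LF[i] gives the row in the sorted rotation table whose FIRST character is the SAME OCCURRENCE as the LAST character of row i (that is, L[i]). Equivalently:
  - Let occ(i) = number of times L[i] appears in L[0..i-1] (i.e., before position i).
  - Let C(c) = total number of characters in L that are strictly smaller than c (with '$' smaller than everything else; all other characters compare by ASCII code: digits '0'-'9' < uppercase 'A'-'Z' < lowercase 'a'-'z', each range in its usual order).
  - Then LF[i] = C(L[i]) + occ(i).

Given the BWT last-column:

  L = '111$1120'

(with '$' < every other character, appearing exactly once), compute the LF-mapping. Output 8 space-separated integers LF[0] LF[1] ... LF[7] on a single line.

Answer: 2 3 4 0 5 6 7 1

Derivation:
Char counts: '$':1, '0':1, '1':5, '2':1
C (first-col start): C('$')=0, C('0')=1, C('1')=2, C('2')=7
L[0]='1': occ=0, LF[0]=C('1')+0=2+0=2
L[1]='1': occ=1, LF[1]=C('1')+1=2+1=3
L[2]='1': occ=2, LF[2]=C('1')+2=2+2=4
L[3]='$': occ=0, LF[3]=C('$')+0=0+0=0
L[4]='1': occ=3, LF[4]=C('1')+3=2+3=5
L[5]='1': occ=4, LF[5]=C('1')+4=2+4=6
L[6]='2': occ=0, LF[6]=C('2')+0=7+0=7
L[7]='0': occ=0, LF[7]=C('0')+0=1+0=1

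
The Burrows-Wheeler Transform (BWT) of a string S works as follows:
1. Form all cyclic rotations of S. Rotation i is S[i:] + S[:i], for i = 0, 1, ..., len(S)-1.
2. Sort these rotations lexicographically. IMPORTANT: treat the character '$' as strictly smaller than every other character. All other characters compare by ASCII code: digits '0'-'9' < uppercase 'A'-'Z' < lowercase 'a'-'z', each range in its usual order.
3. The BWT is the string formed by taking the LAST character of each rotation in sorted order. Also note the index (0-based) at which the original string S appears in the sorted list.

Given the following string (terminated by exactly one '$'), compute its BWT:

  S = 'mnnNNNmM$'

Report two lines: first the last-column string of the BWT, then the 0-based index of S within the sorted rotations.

Answer: MmnNNN$nm
6

Derivation:
All 9 rotations (rotation i = S[i:]+S[:i]):
  rot[0] = mnnNNNmM$
  rot[1] = nnNNNmM$m
  rot[2] = nNNNmM$mn
  rot[3] = NNNmM$mnn
  rot[4] = NNmM$mnnN
  rot[5] = NmM$mnnNN
  rot[6] = mM$mnnNNN
  rot[7] = M$mnnNNNm
  rot[8] = $mnnNNNmM
Sorted (with $ < everything):
  sorted[0] = $mnnNNNmM  (last char: 'M')
  sorted[1] = M$mnnNNNm  (last char: 'm')
  sorted[2] = NNNmM$mnn  (last char: 'n')
  sorted[3] = NNmM$mnnN  (last char: 'N')
  sorted[4] = NmM$mnnNN  (last char: 'N')
  sorted[5] = mM$mnnNNN  (last char: 'N')
  sorted[6] = mnnNNNmM$  (last char: '$')
  sorted[7] = nNNNmM$mn  (last char: 'n')
  sorted[8] = nnNNNmM$m  (last char: 'm')
Last column: MmnNNN$nm
Original string S is at sorted index 6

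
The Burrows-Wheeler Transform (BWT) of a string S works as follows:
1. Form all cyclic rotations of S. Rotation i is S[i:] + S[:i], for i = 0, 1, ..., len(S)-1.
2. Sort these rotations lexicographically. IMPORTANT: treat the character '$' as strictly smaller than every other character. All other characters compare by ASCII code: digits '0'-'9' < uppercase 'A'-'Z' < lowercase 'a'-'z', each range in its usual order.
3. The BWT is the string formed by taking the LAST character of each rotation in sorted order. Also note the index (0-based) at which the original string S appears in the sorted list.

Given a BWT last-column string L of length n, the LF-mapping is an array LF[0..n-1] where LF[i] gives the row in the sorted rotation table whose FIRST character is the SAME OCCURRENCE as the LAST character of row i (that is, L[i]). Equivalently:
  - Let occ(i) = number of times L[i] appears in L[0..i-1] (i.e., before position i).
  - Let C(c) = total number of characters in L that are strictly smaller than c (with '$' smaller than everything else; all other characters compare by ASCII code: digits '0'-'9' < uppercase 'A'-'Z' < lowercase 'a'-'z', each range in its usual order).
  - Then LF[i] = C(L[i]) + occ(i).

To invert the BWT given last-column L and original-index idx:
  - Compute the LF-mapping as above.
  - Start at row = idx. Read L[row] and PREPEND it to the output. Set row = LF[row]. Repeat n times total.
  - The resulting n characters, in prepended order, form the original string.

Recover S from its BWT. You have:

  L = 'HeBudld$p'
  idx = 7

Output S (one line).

LF mapping: 2 5 1 8 3 6 4 0 7
Walk LF starting at row 7, prepending L[row]:
  step 1: row=7, L[7]='$', prepend. Next row=LF[7]=0
  step 2: row=0, L[0]='H', prepend. Next row=LF[0]=2
  step 3: row=2, L[2]='B', prepend. Next row=LF[2]=1
  step 4: row=1, L[1]='e', prepend. Next row=LF[1]=5
  step 5: row=5, L[5]='l', prepend. Next row=LF[5]=6
  step 6: row=6, L[6]='d', prepend. Next row=LF[6]=4
  step 7: row=4, L[4]='d', prepend. Next row=LF[4]=3
  step 8: row=3, L[3]='u', prepend. Next row=LF[3]=8
  step 9: row=8, L[8]='p', prepend. Next row=LF[8]=7
Reversed output: puddleBH$

Answer: puddleBH$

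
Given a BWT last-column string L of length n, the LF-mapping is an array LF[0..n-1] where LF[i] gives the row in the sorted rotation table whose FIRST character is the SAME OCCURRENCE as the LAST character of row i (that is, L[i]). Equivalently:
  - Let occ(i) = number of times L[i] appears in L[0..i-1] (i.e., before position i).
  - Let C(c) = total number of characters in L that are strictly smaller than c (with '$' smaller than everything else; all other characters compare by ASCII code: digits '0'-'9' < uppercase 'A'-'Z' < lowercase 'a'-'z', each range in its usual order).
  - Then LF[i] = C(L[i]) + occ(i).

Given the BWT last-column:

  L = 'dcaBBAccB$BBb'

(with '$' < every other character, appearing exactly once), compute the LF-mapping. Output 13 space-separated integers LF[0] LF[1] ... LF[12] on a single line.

Answer: 12 9 7 2 3 1 10 11 4 0 5 6 8

Derivation:
Char counts: '$':1, 'A':1, 'B':5, 'a':1, 'b':1, 'c':3, 'd':1
C (first-col start): C('$')=0, C('A')=1, C('B')=2, C('a')=7, C('b')=8, C('c')=9, C('d')=12
L[0]='d': occ=0, LF[0]=C('d')+0=12+0=12
L[1]='c': occ=0, LF[1]=C('c')+0=9+0=9
L[2]='a': occ=0, LF[2]=C('a')+0=7+0=7
L[3]='B': occ=0, LF[3]=C('B')+0=2+0=2
L[4]='B': occ=1, LF[4]=C('B')+1=2+1=3
L[5]='A': occ=0, LF[5]=C('A')+0=1+0=1
L[6]='c': occ=1, LF[6]=C('c')+1=9+1=10
L[7]='c': occ=2, LF[7]=C('c')+2=9+2=11
L[8]='B': occ=2, LF[8]=C('B')+2=2+2=4
L[9]='$': occ=0, LF[9]=C('$')+0=0+0=0
L[10]='B': occ=3, LF[10]=C('B')+3=2+3=5
L[11]='B': occ=4, LF[11]=C('B')+4=2+4=6
L[12]='b': occ=0, LF[12]=C('b')+0=8+0=8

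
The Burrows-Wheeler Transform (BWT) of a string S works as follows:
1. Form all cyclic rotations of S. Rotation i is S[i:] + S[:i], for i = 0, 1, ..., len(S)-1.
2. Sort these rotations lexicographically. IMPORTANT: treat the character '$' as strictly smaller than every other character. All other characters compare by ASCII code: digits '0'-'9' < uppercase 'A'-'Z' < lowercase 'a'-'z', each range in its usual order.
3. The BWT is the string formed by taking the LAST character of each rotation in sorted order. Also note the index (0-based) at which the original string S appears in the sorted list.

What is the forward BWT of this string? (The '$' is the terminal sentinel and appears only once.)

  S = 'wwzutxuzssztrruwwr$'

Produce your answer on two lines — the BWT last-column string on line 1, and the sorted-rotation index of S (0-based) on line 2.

All 19 rotations (rotation i = S[i:]+S[:i]):
  rot[0] = wwzutxuzssztrruwwr$
  rot[1] = wzutxuzssztrruwwr$w
  rot[2] = zutxuzssztrruwwr$ww
  rot[3] = utxuzssztrruwwr$wwz
  rot[4] = txuzssztrruwwr$wwzu
  rot[5] = xuzssztrruwwr$wwzut
  rot[6] = uzssztrruwwr$wwzutx
  rot[7] = zssztrruwwr$wwzutxu
  rot[8] = ssztrruwwr$wwzutxuz
  rot[9] = sztrruwwr$wwzutxuzs
  rot[10] = ztrruwwr$wwzutxuzss
  rot[11] = trruwwr$wwzutxuzssz
  rot[12] = rruwwr$wwzutxuzsszt
  rot[13] = ruwwr$wwzutxuzssztr
  rot[14] = uwwr$wwzutxuzssztrr
  rot[15] = wwr$wwzutxuzssztrru
  rot[16] = wr$wwzutxuzssztrruw
  rot[17] = r$wwzutxuzssztrruww
  rot[18] = $wwzutxuzssztrruwwr
Sorted (with $ < everything):
  sorted[0] = $wwzutxuzssztrruwwr  (last char: 'r')
  sorted[1] = r$wwzutxuzssztrruww  (last char: 'w')
  sorted[2] = rruwwr$wwzutxuzsszt  (last char: 't')
  sorted[3] = ruwwr$wwzutxuzssztr  (last char: 'r')
  sorted[4] = ssztrruwwr$wwzutxuz  (last char: 'z')
  sorted[5] = sztrruwwr$wwzutxuzs  (last char: 's')
  sorted[6] = trruwwr$wwzutxuzssz  (last char: 'z')
  sorted[7] = txuzssztrruwwr$wwzu  (last char: 'u')
  sorted[8] = utxuzssztrruwwr$wwz  (last char: 'z')
  sorted[9] = uwwr$wwzutxuzssztrr  (last char: 'r')
  sorted[10] = uzssztrruwwr$wwzutx  (last char: 'x')
  sorted[11] = wr$wwzutxuzssztrruw  (last char: 'w')
  sorted[12] = wwr$wwzutxuzssztrru  (last char: 'u')
  sorted[13] = wwzutxuzssztrruwwr$  (last char: '$')
  sorted[14] = wzutxuzssztrruwwr$w  (last char: 'w')
  sorted[15] = xuzssztrruwwr$wwzut  (last char: 't')
  sorted[16] = zssztrruwwr$wwzutxu  (last char: 'u')
  sorted[17] = ztrruwwr$wwzutxuzss  (last char: 's')
  sorted[18] = zutxuzssztrruwwr$ww  (last char: 'w')
Last column: rwtrzszuzrxwu$wtusw
Original string S is at sorted index 13

Answer: rwtrzszuzrxwu$wtusw
13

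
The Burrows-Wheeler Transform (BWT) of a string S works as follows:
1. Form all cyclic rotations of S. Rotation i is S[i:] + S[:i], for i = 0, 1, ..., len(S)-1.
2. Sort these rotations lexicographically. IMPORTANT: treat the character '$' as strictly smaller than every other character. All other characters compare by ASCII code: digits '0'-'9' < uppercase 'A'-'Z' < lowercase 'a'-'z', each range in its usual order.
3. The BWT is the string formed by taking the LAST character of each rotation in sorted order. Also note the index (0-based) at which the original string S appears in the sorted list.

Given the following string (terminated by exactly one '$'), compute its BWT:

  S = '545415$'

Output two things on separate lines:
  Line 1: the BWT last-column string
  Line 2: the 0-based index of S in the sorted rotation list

Answer: 545514$
6

Derivation:
All 7 rotations (rotation i = S[i:]+S[:i]):
  rot[0] = 545415$
  rot[1] = 45415$5
  rot[2] = 5415$54
  rot[3] = 415$545
  rot[4] = 15$5454
  rot[5] = 5$54541
  rot[6] = $545415
Sorted (with $ < everything):
  sorted[0] = $545415  (last char: '5')
  sorted[1] = 15$5454  (last char: '4')
  sorted[2] = 415$545  (last char: '5')
  sorted[3] = 45415$5  (last char: '5')
  sorted[4] = 5$54541  (last char: '1')
  sorted[5] = 5415$54  (last char: '4')
  sorted[6] = 545415$  (last char: '$')
Last column: 545514$
Original string S is at sorted index 6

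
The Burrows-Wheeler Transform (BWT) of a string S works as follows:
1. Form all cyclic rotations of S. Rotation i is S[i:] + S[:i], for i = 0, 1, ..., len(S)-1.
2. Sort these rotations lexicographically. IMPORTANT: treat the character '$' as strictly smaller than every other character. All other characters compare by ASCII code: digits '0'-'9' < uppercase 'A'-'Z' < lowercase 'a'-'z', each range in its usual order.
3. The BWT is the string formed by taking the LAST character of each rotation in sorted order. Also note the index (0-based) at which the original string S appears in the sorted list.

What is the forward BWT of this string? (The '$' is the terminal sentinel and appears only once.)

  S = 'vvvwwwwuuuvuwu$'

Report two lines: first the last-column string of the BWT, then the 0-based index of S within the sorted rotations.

Answer: uwwuuvu$vvuwwwv
7

Derivation:
All 15 rotations (rotation i = S[i:]+S[:i]):
  rot[0] = vvvwwwwuuuvuwu$
  rot[1] = vvwwwwuuuvuwu$v
  rot[2] = vwwwwuuuvuwu$vv
  rot[3] = wwwwuuuvuwu$vvv
  rot[4] = wwwuuuvuwu$vvvw
  rot[5] = wwuuuvuwu$vvvww
  rot[6] = wuuuvuwu$vvvwww
  rot[7] = uuuvuwu$vvvwwww
  rot[8] = uuvuwu$vvvwwwwu
  rot[9] = uvuwu$vvvwwwwuu
  rot[10] = vuwu$vvvwwwwuuu
  rot[11] = uwu$vvvwwwwuuuv
  rot[12] = wu$vvvwwwwuuuvu
  rot[13] = u$vvvwwwwuuuvuw
  rot[14] = $vvvwwwwuuuvuwu
Sorted (with $ < everything):
  sorted[0] = $vvvwwwwuuuvuwu  (last char: 'u')
  sorted[1] = u$vvvwwwwuuuvuw  (last char: 'w')
  sorted[2] = uuuvuwu$vvvwwww  (last char: 'w')
  sorted[3] = uuvuwu$vvvwwwwu  (last char: 'u')
  sorted[4] = uvuwu$vvvwwwwuu  (last char: 'u')
  sorted[5] = uwu$vvvwwwwuuuv  (last char: 'v')
  sorted[6] = vuwu$vvvwwwwuuu  (last char: 'u')
  sorted[7] = vvvwwwwuuuvuwu$  (last char: '$')
  sorted[8] = vvwwwwuuuvuwu$v  (last char: 'v')
  sorted[9] = vwwwwuuuvuwu$vv  (last char: 'v')
  sorted[10] = wu$vvvwwwwuuuvu  (last char: 'u')
  sorted[11] = wuuuvuwu$vvvwww  (last char: 'w')
  sorted[12] = wwuuuvuwu$vvvww  (last char: 'w')
  sorted[13] = wwwuuuvuwu$vvvw  (last char: 'w')
  sorted[14] = wwwwuuuvuwu$vvv  (last char: 'v')
Last column: uwwuuvu$vvuwwwv
Original string S is at sorted index 7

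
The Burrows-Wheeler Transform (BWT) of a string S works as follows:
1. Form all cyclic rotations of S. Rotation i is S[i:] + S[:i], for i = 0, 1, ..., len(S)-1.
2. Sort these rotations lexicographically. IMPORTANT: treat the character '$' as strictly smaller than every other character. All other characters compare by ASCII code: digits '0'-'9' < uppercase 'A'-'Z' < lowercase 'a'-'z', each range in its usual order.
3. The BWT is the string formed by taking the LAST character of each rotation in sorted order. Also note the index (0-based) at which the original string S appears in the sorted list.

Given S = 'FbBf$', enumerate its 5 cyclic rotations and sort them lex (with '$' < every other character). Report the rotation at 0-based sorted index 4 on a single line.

All 5 rotations (rotation i = S[i:]+S[:i]):
  rot[0] = FbBf$
  rot[1] = bBf$F
  rot[2] = Bf$Fb
  rot[3] = f$FbB
  rot[4] = $FbBf
Sorted (with $ < everything):
  sorted[0] = $FbBf
  sorted[1] = Bf$Fb
  sorted[2] = FbBf$
  sorted[3] = bBf$F
  sorted[4] = f$FbB
sorted[4] = f$FbB

Answer: f$FbB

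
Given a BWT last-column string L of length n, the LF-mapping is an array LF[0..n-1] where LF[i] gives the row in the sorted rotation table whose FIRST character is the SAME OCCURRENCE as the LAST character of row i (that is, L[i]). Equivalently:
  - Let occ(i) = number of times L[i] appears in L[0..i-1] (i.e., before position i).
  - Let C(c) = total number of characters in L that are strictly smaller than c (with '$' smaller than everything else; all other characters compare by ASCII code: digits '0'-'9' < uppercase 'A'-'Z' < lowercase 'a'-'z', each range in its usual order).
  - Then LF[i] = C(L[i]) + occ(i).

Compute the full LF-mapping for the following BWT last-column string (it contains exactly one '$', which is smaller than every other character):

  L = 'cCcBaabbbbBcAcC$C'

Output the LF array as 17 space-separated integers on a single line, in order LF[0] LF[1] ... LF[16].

Char counts: '$':1, 'A':1, 'B':2, 'C':3, 'a':2, 'b':4, 'c':4
C (first-col start): C('$')=0, C('A')=1, C('B')=2, C('C')=4, C('a')=7, C('b')=9, C('c')=13
L[0]='c': occ=0, LF[0]=C('c')+0=13+0=13
L[1]='C': occ=0, LF[1]=C('C')+0=4+0=4
L[2]='c': occ=1, LF[2]=C('c')+1=13+1=14
L[3]='B': occ=0, LF[3]=C('B')+0=2+0=2
L[4]='a': occ=0, LF[4]=C('a')+0=7+0=7
L[5]='a': occ=1, LF[5]=C('a')+1=7+1=8
L[6]='b': occ=0, LF[6]=C('b')+0=9+0=9
L[7]='b': occ=1, LF[7]=C('b')+1=9+1=10
L[8]='b': occ=2, LF[8]=C('b')+2=9+2=11
L[9]='b': occ=3, LF[9]=C('b')+3=9+3=12
L[10]='B': occ=1, LF[10]=C('B')+1=2+1=3
L[11]='c': occ=2, LF[11]=C('c')+2=13+2=15
L[12]='A': occ=0, LF[12]=C('A')+0=1+0=1
L[13]='c': occ=3, LF[13]=C('c')+3=13+3=16
L[14]='C': occ=1, LF[14]=C('C')+1=4+1=5
L[15]='$': occ=0, LF[15]=C('$')+0=0+0=0
L[16]='C': occ=2, LF[16]=C('C')+2=4+2=6

Answer: 13 4 14 2 7 8 9 10 11 12 3 15 1 16 5 0 6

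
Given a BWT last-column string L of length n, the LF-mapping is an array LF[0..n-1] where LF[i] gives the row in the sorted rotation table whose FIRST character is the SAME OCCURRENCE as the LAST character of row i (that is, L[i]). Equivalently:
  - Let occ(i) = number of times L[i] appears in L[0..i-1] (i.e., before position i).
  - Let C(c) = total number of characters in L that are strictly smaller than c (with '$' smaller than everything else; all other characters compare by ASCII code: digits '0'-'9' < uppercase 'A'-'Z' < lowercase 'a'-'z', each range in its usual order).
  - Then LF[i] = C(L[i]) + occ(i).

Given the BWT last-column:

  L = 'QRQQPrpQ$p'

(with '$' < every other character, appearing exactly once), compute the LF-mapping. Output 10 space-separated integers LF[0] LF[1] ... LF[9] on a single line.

Answer: 2 6 3 4 1 9 7 5 0 8

Derivation:
Char counts: '$':1, 'P':1, 'Q':4, 'R':1, 'p':2, 'r':1
C (first-col start): C('$')=0, C('P')=1, C('Q')=2, C('R')=6, C('p')=7, C('r')=9
L[0]='Q': occ=0, LF[0]=C('Q')+0=2+0=2
L[1]='R': occ=0, LF[1]=C('R')+0=6+0=6
L[2]='Q': occ=1, LF[2]=C('Q')+1=2+1=3
L[3]='Q': occ=2, LF[3]=C('Q')+2=2+2=4
L[4]='P': occ=0, LF[4]=C('P')+0=1+0=1
L[5]='r': occ=0, LF[5]=C('r')+0=9+0=9
L[6]='p': occ=0, LF[6]=C('p')+0=7+0=7
L[7]='Q': occ=3, LF[7]=C('Q')+3=2+3=5
L[8]='$': occ=0, LF[8]=C('$')+0=0+0=0
L[9]='p': occ=1, LF[9]=C('p')+1=7+1=8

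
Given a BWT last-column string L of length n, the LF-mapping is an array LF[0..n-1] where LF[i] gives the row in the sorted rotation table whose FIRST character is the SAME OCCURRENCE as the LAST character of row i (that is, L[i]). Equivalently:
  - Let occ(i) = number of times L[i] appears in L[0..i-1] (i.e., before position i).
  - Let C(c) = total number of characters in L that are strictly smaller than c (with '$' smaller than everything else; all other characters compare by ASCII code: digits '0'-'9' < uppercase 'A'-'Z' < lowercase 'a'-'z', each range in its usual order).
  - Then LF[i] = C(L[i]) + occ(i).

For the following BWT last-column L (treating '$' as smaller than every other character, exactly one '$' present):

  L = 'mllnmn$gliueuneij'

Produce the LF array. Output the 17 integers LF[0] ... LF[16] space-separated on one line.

Char counts: '$':1, 'e':2, 'g':1, 'i':2, 'j':1, 'l':3, 'm':2, 'n':3, 'u':2
C (first-col start): C('$')=0, C('e')=1, C('g')=3, C('i')=4, C('j')=6, C('l')=7, C('m')=10, C('n')=12, C('u')=15
L[0]='m': occ=0, LF[0]=C('m')+0=10+0=10
L[1]='l': occ=0, LF[1]=C('l')+0=7+0=7
L[2]='l': occ=1, LF[2]=C('l')+1=7+1=8
L[3]='n': occ=0, LF[3]=C('n')+0=12+0=12
L[4]='m': occ=1, LF[4]=C('m')+1=10+1=11
L[5]='n': occ=1, LF[5]=C('n')+1=12+1=13
L[6]='$': occ=0, LF[6]=C('$')+0=0+0=0
L[7]='g': occ=0, LF[7]=C('g')+0=3+0=3
L[8]='l': occ=2, LF[8]=C('l')+2=7+2=9
L[9]='i': occ=0, LF[9]=C('i')+0=4+0=4
L[10]='u': occ=0, LF[10]=C('u')+0=15+0=15
L[11]='e': occ=0, LF[11]=C('e')+0=1+0=1
L[12]='u': occ=1, LF[12]=C('u')+1=15+1=16
L[13]='n': occ=2, LF[13]=C('n')+2=12+2=14
L[14]='e': occ=1, LF[14]=C('e')+1=1+1=2
L[15]='i': occ=1, LF[15]=C('i')+1=4+1=5
L[16]='j': occ=0, LF[16]=C('j')+0=6+0=6

Answer: 10 7 8 12 11 13 0 3 9 4 15 1 16 14 2 5 6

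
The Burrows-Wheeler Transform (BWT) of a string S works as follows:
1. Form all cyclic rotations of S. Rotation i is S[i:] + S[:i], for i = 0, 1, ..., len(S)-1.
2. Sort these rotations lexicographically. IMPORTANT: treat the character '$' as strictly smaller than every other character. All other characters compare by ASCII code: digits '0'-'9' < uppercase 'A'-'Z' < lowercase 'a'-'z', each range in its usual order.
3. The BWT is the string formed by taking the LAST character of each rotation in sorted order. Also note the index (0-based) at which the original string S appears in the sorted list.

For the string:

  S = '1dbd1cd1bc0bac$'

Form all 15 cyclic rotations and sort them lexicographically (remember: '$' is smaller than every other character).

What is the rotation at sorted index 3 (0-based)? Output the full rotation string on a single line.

All 15 rotations (rotation i = S[i:]+S[:i]):
  rot[0] = 1dbd1cd1bc0bac$
  rot[1] = dbd1cd1bc0bac$1
  rot[2] = bd1cd1bc0bac$1d
  rot[3] = d1cd1bc0bac$1db
  rot[4] = 1cd1bc0bac$1dbd
  rot[5] = cd1bc0bac$1dbd1
  rot[6] = d1bc0bac$1dbd1c
  rot[7] = 1bc0bac$1dbd1cd
  rot[8] = bc0bac$1dbd1cd1
  rot[9] = c0bac$1dbd1cd1b
  rot[10] = 0bac$1dbd1cd1bc
  rot[11] = bac$1dbd1cd1bc0
  rot[12] = ac$1dbd1cd1bc0b
  rot[13] = c$1dbd1cd1bc0ba
  rot[14] = $1dbd1cd1bc0bac
Sorted (with $ < everything):
  sorted[0] = $1dbd1cd1bc0bac
  sorted[1] = 0bac$1dbd1cd1bc
  sorted[2] = 1bc0bac$1dbd1cd
  sorted[3] = 1cd1bc0bac$1dbd
  sorted[4] = 1dbd1cd1bc0bac$
  sorted[5] = ac$1dbd1cd1bc0b
  sorted[6] = bac$1dbd1cd1bc0
  sorted[7] = bc0bac$1dbd1cd1
  sorted[8] = bd1cd1bc0bac$1d
  sorted[9] = c$1dbd1cd1bc0ba
  sorted[10] = c0bac$1dbd1cd1b
  sorted[11] = cd1bc0bac$1dbd1
  sorted[12] = d1bc0bac$1dbd1c
  sorted[13] = d1cd1bc0bac$1db
  sorted[14] = dbd1cd1bc0bac$1
sorted[3] = 1cd1bc0bac$1dbd

Answer: 1cd1bc0bac$1dbd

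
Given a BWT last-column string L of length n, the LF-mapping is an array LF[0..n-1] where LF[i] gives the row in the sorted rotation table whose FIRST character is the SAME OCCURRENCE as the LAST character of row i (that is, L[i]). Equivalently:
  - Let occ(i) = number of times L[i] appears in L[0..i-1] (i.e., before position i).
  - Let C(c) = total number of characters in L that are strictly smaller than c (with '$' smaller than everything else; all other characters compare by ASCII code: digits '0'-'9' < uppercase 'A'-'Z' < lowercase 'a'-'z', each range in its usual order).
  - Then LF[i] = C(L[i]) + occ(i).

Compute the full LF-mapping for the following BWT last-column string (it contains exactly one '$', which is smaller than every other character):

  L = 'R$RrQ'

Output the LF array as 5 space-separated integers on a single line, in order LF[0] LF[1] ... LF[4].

Char counts: '$':1, 'Q':1, 'R':2, 'r':1
C (first-col start): C('$')=0, C('Q')=1, C('R')=2, C('r')=4
L[0]='R': occ=0, LF[0]=C('R')+0=2+0=2
L[1]='$': occ=0, LF[1]=C('$')+0=0+0=0
L[2]='R': occ=1, LF[2]=C('R')+1=2+1=3
L[3]='r': occ=0, LF[3]=C('r')+0=4+0=4
L[4]='Q': occ=0, LF[4]=C('Q')+0=1+0=1

Answer: 2 0 3 4 1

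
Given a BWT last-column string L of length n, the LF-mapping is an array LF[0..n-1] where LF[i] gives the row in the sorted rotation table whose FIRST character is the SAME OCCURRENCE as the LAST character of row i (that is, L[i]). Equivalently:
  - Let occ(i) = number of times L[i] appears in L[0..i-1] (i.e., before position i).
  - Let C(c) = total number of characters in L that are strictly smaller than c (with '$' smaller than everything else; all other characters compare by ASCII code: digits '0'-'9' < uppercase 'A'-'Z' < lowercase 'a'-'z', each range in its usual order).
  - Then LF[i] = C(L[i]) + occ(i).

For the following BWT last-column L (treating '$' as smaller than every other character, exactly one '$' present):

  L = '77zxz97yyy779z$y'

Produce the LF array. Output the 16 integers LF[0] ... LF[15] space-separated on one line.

Answer: 1 2 13 8 14 6 3 9 10 11 4 5 7 15 0 12

Derivation:
Char counts: '$':1, '7':5, '9':2, 'x':1, 'y':4, 'z':3
C (first-col start): C('$')=0, C('7')=1, C('9')=6, C('x')=8, C('y')=9, C('z')=13
L[0]='7': occ=0, LF[0]=C('7')+0=1+0=1
L[1]='7': occ=1, LF[1]=C('7')+1=1+1=2
L[2]='z': occ=0, LF[2]=C('z')+0=13+0=13
L[3]='x': occ=0, LF[3]=C('x')+0=8+0=8
L[4]='z': occ=1, LF[4]=C('z')+1=13+1=14
L[5]='9': occ=0, LF[5]=C('9')+0=6+0=6
L[6]='7': occ=2, LF[6]=C('7')+2=1+2=3
L[7]='y': occ=0, LF[7]=C('y')+0=9+0=9
L[8]='y': occ=1, LF[8]=C('y')+1=9+1=10
L[9]='y': occ=2, LF[9]=C('y')+2=9+2=11
L[10]='7': occ=3, LF[10]=C('7')+3=1+3=4
L[11]='7': occ=4, LF[11]=C('7')+4=1+4=5
L[12]='9': occ=1, LF[12]=C('9')+1=6+1=7
L[13]='z': occ=2, LF[13]=C('z')+2=13+2=15
L[14]='$': occ=0, LF[14]=C('$')+0=0+0=0
L[15]='y': occ=3, LF[15]=C('y')+3=9+3=12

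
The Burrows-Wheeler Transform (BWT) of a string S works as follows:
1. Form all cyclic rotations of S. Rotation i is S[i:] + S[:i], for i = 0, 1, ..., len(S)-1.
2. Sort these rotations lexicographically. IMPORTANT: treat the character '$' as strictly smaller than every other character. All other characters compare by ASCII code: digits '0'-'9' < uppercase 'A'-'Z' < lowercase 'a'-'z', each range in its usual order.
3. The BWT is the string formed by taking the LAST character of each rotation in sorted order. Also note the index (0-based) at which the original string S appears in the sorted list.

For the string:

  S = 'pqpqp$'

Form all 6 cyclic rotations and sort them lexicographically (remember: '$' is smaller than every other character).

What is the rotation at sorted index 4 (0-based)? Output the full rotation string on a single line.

All 6 rotations (rotation i = S[i:]+S[:i]):
  rot[0] = pqpqp$
  rot[1] = qpqp$p
  rot[2] = pqp$pq
  rot[3] = qp$pqp
  rot[4] = p$pqpq
  rot[5] = $pqpqp
Sorted (with $ < everything):
  sorted[0] = $pqpqp
  sorted[1] = p$pqpq
  sorted[2] = pqp$pq
  sorted[3] = pqpqp$
  sorted[4] = qp$pqp
  sorted[5] = qpqp$p
sorted[4] = qp$pqp

Answer: qp$pqp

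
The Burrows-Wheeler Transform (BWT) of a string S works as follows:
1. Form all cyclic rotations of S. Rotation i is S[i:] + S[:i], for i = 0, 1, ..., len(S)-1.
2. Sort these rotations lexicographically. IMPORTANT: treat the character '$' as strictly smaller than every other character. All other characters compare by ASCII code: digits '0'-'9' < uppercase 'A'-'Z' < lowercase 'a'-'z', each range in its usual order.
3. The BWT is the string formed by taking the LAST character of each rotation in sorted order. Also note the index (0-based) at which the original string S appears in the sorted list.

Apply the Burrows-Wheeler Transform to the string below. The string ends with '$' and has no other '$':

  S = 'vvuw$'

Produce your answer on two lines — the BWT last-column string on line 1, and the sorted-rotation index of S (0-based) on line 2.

All 5 rotations (rotation i = S[i:]+S[:i]):
  rot[0] = vvuw$
  rot[1] = vuw$v
  rot[2] = uw$vv
  rot[3] = w$vvu
  rot[4] = $vvuw
Sorted (with $ < everything):
  sorted[0] = $vvuw  (last char: 'w')
  sorted[1] = uw$vv  (last char: 'v')
  sorted[2] = vuw$v  (last char: 'v')
  sorted[3] = vvuw$  (last char: '$')
  sorted[4] = w$vvu  (last char: 'u')
Last column: wvv$u
Original string S is at sorted index 3

Answer: wvv$u
3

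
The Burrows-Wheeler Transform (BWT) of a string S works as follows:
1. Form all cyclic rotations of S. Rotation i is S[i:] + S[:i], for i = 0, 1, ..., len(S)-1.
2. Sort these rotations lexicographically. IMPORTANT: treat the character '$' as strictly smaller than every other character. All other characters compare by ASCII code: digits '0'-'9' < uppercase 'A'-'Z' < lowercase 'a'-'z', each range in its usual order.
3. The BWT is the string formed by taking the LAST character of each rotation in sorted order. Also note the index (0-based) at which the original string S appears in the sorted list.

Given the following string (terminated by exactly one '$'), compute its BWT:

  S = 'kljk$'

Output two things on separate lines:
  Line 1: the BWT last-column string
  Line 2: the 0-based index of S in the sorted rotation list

Answer: klj$k
3

Derivation:
All 5 rotations (rotation i = S[i:]+S[:i]):
  rot[0] = kljk$
  rot[1] = ljk$k
  rot[2] = jk$kl
  rot[3] = k$klj
  rot[4] = $kljk
Sorted (with $ < everything):
  sorted[0] = $kljk  (last char: 'k')
  sorted[1] = jk$kl  (last char: 'l')
  sorted[2] = k$klj  (last char: 'j')
  sorted[3] = kljk$  (last char: '$')
  sorted[4] = ljk$k  (last char: 'k')
Last column: klj$k
Original string S is at sorted index 3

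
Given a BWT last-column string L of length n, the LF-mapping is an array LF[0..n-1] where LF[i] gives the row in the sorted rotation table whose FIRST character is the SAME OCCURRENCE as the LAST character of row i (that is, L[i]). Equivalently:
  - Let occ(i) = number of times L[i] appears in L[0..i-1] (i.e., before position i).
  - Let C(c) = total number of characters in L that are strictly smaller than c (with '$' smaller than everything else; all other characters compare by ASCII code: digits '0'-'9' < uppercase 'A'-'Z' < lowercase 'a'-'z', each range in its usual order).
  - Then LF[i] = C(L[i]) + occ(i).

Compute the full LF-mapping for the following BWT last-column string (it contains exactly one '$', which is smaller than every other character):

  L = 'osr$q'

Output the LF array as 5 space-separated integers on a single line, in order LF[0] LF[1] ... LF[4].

Answer: 1 4 3 0 2

Derivation:
Char counts: '$':1, 'o':1, 'q':1, 'r':1, 's':1
C (first-col start): C('$')=0, C('o')=1, C('q')=2, C('r')=3, C('s')=4
L[0]='o': occ=0, LF[0]=C('o')+0=1+0=1
L[1]='s': occ=0, LF[1]=C('s')+0=4+0=4
L[2]='r': occ=0, LF[2]=C('r')+0=3+0=3
L[3]='$': occ=0, LF[3]=C('$')+0=0+0=0
L[4]='q': occ=0, LF[4]=C('q')+0=2+0=2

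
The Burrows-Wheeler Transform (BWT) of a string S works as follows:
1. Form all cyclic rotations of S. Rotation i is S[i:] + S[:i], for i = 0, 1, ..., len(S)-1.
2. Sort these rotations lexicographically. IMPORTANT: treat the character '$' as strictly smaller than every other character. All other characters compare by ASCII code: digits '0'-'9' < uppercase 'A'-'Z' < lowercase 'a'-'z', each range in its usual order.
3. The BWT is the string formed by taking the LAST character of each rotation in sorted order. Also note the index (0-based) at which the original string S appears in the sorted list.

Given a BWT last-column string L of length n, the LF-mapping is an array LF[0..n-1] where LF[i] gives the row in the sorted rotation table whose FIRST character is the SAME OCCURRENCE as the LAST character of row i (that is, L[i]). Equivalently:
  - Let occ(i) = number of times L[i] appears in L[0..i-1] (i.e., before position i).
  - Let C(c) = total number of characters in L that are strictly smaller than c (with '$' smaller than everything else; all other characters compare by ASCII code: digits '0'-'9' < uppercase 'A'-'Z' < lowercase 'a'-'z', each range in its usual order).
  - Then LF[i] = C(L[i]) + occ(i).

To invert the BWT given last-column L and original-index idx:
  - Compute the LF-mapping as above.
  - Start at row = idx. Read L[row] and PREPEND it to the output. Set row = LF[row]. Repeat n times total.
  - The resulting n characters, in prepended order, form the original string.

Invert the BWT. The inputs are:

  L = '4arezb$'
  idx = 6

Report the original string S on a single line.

LF mapping: 1 2 5 4 6 3 0
Walk LF starting at row 6, prepending L[row]:
  step 1: row=6, L[6]='$', prepend. Next row=LF[6]=0
  step 2: row=0, L[0]='4', prepend. Next row=LF[0]=1
  step 3: row=1, L[1]='a', prepend. Next row=LF[1]=2
  step 4: row=2, L[2]='r', prepend. Next row=LF[2]=5
  step 5: row=5, L[5]='b', prepend. Next row=LF[5]=3
  step 6: row=3, L[3]='e', prepend. Next row=LF[3]=4
  step 7: row=4, L[4]='z', prepend. Next row=LF[4]=6
Reversed output: zebra4$

Answer: zebra4$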